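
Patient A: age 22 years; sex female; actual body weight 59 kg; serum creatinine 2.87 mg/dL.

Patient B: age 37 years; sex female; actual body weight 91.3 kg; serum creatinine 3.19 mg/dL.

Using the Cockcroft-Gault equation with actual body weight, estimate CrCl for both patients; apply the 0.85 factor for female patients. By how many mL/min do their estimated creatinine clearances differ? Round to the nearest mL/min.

Patient A: CrCl = (140 − 22) × 59 / (72 × 2.87) × 0.85 = 6962.0 / 206.64 × 0.85 ≈ 28.6 mL/min
Patient B: CrCl = (140 − 37) × 91.3 / (72 × 3.19) × 0.85 = 9403.9 / 229.68 × 0.85 ≈ 34.8 mL/min
|28.6 − 34.8| = 6.2 mL/min

6 mL/min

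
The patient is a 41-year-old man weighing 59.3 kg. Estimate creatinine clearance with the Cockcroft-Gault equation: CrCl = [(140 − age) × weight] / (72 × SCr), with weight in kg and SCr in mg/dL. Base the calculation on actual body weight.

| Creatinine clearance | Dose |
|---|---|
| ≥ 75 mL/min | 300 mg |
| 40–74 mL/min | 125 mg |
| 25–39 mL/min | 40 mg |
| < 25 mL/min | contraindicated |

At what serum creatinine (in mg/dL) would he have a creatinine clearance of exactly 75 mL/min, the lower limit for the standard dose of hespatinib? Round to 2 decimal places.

Standard dose requires CrCl ≥ 75 mL/min.
Set (140 − 41) × 59.3 / (72 × SCr) = 75
SCr = (140 − 41) × 59.3 / (72 × 75) = 1.087 mg/dL

1.09 mg/dL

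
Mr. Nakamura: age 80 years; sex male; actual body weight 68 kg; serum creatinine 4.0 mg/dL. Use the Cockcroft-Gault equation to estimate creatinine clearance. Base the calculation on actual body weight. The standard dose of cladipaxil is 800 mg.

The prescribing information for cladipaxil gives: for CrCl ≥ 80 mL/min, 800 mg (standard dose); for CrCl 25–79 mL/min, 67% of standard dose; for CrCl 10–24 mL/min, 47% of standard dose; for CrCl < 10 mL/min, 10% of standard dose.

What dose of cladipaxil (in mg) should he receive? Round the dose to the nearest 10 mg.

380 mg

CrCl = (140 − 80) × 68 / (72 × 4) = 4080.0 / 288.00 ≈ 14.2 mL/min
CrCl ≈ 14 mL/min → bracket 10–24 mL/min.
47% of 800 mg = 376 mg → 380 mg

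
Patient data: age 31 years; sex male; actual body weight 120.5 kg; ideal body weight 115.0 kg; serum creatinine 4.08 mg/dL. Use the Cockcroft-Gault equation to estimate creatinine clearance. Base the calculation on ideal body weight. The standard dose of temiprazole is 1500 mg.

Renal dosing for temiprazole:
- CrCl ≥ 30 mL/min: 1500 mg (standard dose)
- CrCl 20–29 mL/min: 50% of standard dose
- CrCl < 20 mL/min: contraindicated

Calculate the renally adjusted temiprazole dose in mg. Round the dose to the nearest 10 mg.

1500 mg

CrCl = (140 − 31) × 115 / (72 × 4.08) = 12535.0 / 293.76 ≈ 42.7 mL/min
CrCl ≈ 43 mL/min → bracket ≥ 30 mL/min.
100% of 1500 mg = 1500 mg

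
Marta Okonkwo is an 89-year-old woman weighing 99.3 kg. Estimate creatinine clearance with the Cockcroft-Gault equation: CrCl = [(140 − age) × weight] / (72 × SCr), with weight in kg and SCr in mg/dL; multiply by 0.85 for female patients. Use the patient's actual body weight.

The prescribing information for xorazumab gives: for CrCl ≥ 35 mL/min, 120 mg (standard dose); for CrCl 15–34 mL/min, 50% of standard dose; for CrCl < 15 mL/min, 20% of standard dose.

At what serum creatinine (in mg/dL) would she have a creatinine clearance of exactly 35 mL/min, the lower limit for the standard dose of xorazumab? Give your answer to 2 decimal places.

1.71 mg/dL

Standard dose requires CrCl ≥ 35 mL/min.
Set (140 − 89) × 99.3 × 0.85 / (72 × SCr) = 35
SCr = (140 − 89) × 99.3 × 0.85 / (72 × 35) = 1.708 mg/dL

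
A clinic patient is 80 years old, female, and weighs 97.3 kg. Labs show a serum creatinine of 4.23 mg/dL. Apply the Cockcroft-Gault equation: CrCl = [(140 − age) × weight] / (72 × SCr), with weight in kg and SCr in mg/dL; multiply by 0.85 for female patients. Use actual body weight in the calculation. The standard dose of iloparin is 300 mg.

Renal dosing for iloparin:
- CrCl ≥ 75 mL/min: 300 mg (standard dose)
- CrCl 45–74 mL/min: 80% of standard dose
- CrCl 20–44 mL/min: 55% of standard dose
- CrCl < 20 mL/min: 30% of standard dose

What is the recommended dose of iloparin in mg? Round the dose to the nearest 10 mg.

90 mg

CrCl = (140 − 80) × 97.3 / (72 × 4.23) × 0.85 = 5838.0 / 304.56 × 0.85 ≈ 16.3 mL/min
CrCl ≈ 16 mL/min → bracket < 20 mL/min.
30% of 300 mg = 90 mg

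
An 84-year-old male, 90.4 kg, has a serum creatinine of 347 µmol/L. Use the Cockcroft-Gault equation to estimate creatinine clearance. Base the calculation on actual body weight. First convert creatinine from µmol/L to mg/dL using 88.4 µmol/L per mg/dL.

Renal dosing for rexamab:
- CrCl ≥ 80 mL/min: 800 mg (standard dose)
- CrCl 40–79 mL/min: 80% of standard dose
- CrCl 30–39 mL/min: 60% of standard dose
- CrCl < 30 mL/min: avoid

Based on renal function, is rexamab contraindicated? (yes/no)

SCr = 347 / 88.4 = 3.925 mg/dL
CrCl = (140 − 84) × 90.4 / (72 × 3.925) = 5062.4 / 282.60 ≈ 17.9 mL/min
CrCl ≈ 18 mL/min, which is < 30 mL/min.

yes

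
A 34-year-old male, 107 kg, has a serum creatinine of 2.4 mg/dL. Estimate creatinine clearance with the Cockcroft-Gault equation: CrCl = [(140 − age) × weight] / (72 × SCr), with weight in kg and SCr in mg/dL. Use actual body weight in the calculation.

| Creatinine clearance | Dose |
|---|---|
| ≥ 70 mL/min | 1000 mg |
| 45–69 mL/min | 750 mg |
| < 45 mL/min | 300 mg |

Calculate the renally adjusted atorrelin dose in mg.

CrCl = (140 − 34) × 107 / (72 × 2.4) = 11342.0 / 172.80 ≈ 65.6 mL/min
CrCl ≈ 66 mL/min → bracket 45–69 mL/min.
Dose for this bracket: 750 mg.

750 mg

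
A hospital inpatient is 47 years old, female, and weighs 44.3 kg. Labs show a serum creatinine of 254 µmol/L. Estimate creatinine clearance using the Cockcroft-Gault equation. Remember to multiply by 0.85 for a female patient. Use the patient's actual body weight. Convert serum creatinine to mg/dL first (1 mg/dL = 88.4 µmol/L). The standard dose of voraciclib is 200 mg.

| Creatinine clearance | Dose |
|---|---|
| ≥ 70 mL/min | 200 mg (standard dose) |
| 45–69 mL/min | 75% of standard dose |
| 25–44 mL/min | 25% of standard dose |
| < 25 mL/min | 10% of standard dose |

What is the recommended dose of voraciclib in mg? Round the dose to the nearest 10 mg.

SCr = 254 / 88.4 = 2.873 mg/dL
CrCl = (140 − 47) × 44.3 / (72 × 2.873) × 0.85 = 4119.9 / 206.86 × 0.85 ≈ 16.9 mL/min
CrCl ≈ 17 mL/min → bracket < 25 mL/min.
10% of 200 mg = 20 mg

20 mg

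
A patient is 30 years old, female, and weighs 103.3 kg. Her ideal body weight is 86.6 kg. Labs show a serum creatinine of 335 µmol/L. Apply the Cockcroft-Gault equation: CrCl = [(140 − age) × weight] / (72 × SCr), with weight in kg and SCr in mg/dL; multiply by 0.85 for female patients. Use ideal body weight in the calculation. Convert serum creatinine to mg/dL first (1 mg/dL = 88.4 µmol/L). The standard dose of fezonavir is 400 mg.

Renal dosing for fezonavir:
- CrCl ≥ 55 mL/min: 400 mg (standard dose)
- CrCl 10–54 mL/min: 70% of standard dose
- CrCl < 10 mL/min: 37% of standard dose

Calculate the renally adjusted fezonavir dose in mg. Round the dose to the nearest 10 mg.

SCr = 335 / 88.4 = 3.79 mg/dL
CrCl = (140 − 30) × 86.6 / (72 × 3.79) × 0.85 = 9526.0 / 272.88 × 0.85 ≈ 29.7 mL/min
CrCl ≈ 30 mL/min → bracket 10–54 mL/min.
70% of 400 mg = 280 mg

280 mg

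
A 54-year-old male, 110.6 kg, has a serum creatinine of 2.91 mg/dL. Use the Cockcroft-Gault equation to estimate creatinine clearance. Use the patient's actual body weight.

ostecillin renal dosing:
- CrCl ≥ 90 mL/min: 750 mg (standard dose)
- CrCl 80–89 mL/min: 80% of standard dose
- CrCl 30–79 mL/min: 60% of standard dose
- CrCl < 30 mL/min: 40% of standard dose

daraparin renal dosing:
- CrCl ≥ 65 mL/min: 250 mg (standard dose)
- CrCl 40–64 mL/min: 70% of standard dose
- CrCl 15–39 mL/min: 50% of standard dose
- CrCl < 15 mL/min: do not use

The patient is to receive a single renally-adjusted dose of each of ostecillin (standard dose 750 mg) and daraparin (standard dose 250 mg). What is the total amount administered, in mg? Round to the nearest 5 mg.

625 mg

CrCl = (140 − 54) × 110.6 / (72 × 2.91) = 9511.6 / 209.52 ≈ 45.4 mL/min
CrCl ≈ 45 mL/min.
ostecillin: 30–79 mL/min → 60% of 750 mg = 450 mg.
daraparin: 40–64 mL/min → 70% of 250 mg = 175 mg.
Total = 450 + 175 = 625 mg.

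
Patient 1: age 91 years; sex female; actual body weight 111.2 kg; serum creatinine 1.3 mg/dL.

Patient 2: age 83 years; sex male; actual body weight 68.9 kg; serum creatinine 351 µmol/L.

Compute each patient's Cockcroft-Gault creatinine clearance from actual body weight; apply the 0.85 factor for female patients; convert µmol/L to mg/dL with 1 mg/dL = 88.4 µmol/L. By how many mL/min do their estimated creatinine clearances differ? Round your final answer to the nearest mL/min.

Patient 1: CrCl = (140 − 91) × 111.2 / (72 × 1.3) × 0.85 = 5448.8 / 93.60 × 0.85 ≈ 49.5 mL/min
Patient 2: SCr = 351 / 88.4 = 3.971 mg/dL
Patient 2: CrCl = (140 − 83) × 68.9 / (72 × 3.971) = 3927.3 / 285.91 ≈ 13.7 mL/min
|49.5 − 13.7| = 35.8 mL/min

36 mL/min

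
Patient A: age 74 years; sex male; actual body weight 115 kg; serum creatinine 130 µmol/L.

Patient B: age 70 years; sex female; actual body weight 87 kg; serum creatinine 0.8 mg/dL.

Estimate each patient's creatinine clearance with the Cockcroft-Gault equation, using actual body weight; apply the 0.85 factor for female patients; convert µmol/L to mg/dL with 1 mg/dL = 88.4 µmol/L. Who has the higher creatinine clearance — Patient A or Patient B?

Patient A: SCr = 130 / 88.4 = 1.471 mg/dL
Patient A: CrCl = (140 − 74) × 115 / (72 × 1.471) = 7590.0 / 105.91 ≈ 71.7 mL/min
Patient B: CrCl = (140 − 70) × 87 / (72 × 0.8) × 0.85 = 6090.0 / 57.60 × 0.85 ≈ 89.9 mL/min
71.7 vs 89.9 mL/min → Patient B is higher.

Patient B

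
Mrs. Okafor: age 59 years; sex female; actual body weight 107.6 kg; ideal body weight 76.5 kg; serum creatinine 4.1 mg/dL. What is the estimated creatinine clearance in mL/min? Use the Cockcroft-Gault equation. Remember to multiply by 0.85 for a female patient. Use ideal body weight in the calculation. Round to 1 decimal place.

CrCl = (140 − 59) × 76.5 / (72 × 4.1) × 0.85 = 6196.5 / 295.20 × 0.85 ≈ 17.8 mL/min

17.8 mL/min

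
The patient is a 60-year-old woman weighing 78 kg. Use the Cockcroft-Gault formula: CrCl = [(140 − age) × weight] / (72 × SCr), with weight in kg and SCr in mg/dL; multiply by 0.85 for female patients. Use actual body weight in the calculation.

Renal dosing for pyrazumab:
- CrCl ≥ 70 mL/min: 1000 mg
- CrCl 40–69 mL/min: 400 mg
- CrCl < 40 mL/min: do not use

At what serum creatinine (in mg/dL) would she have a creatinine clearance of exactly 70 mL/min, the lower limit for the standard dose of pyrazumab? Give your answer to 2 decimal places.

1.05 mg/dL

Standard dose requires CrCl ≥ 70 mL/min.
Set (140 − 60) × 78 × 0.85 / (72 × SCr) = 70
SCr = (140 − 60) × 78 × 0.85 / (72 × 70) = 1.052 mg/dL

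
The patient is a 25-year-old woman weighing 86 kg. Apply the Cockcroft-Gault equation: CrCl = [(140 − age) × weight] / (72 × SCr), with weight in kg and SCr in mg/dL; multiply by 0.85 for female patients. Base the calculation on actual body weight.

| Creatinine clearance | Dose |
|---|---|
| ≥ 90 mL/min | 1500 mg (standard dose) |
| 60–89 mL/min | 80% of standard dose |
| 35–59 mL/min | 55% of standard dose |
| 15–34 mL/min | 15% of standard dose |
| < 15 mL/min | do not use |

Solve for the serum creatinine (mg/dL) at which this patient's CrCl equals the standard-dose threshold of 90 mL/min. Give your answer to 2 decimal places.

1.30 mg/dL

Standard dose requires CrCl ≥ 90 mL/min.
Set (140 − 25) × 86 × 0.85 / (72 × SCr) = 90
SCr = (140 − 25) × 86 × 0.85 / (72 × 90) = 1.297 mg/dL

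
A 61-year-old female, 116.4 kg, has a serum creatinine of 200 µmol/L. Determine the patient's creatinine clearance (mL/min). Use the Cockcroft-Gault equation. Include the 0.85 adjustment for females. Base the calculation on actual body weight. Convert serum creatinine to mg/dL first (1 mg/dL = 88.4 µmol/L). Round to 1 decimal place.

48.0 mL/min

SCr = 200 / 88.4 = 2.262 mg/dL
CrCl = (140 − 61) × 116.4 / (72 × 2.262) × 0.85 = 9195.6 / 162.86 × 0.85 ≈ 48.0 mL/min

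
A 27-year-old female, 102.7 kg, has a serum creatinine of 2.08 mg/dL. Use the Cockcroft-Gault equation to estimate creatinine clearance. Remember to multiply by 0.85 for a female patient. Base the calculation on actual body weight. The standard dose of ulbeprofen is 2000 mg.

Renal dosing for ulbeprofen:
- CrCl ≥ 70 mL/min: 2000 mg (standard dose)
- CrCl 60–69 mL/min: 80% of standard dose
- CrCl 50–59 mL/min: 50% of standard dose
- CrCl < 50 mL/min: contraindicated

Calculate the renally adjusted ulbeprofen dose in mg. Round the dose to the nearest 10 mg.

CrCl = (140 − 27) × 102.7 / (72 × 2.08) × 0.85 = 11605.1 / 149.76 × 0.85 ≈ 65.9 mL/min
CrCl ≈ 66 mL/min → bracket 60–69 mL/min.
80% of 2000 mg = 1600 mg

1600 mg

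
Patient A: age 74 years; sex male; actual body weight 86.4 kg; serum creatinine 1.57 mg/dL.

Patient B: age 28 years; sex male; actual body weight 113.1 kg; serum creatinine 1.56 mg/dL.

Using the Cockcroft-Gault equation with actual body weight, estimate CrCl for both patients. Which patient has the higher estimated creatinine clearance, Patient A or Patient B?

Patient B

Patient A: CrCl = (140 − 74) × 86.4 / (72 × 1.57) = 5702.4 / 113.04 ≈ 50.4 mL/min
Patient B: CrCl = (140 − 28) × 113.1 / (72 × 1.56) = 12667.2 / 112.32 ≈ 112.8 mL/min
50.4 vs 112.8 mL/min → Patient B is higher.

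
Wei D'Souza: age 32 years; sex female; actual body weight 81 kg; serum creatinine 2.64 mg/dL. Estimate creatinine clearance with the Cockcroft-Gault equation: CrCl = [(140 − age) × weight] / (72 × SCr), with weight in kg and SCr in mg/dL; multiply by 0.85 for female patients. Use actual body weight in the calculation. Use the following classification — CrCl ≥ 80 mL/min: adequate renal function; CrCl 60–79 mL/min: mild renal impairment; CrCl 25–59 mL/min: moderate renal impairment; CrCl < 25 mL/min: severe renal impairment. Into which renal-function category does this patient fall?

moderate renal impairment

CrCl = (140 − 32) × 81 / (72 × 2.64) × 0.85 = 8748.0 / 190.08 × 0.85 ≈ 39.1 mL/min
39 mL/min falls in the 'moderate renal impairment' range.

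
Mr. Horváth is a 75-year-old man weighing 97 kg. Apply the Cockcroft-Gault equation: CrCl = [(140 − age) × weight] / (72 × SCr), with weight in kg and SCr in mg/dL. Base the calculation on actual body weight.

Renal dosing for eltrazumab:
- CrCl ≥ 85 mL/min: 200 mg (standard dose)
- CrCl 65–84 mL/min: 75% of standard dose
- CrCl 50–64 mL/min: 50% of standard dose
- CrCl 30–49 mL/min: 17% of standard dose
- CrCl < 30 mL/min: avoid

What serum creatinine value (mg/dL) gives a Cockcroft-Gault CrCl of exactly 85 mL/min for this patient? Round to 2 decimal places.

Standard dose requires CrCl ≥ 85 mL/min.
Set (140 − 75) × 97 / (72 × SCr) = 85
SCr = (140 − 75) × 97 / (72 × 85) = 1.030 mg/dL

1.03 mg/dL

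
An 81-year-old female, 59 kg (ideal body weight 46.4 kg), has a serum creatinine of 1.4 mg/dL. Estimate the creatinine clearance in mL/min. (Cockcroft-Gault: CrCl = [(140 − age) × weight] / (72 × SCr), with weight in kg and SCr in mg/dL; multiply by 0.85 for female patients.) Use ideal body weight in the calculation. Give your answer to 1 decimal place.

23.1 mL/min

CrCl = (140 − 81) × 46.4 / (72 × 1.4) × 0.85 = 2737.6 / 100.80 × 0.85 ≈ 23.1 mL/min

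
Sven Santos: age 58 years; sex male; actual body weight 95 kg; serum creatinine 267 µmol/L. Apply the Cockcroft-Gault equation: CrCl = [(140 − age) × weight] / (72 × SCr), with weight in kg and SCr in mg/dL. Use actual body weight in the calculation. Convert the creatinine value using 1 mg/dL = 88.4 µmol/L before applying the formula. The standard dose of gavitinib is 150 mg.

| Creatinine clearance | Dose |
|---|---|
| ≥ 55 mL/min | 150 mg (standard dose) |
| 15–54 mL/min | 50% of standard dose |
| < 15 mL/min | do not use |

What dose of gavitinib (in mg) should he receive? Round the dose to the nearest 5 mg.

75 mg

SCr = 267 / 88.4 = 3.02 mg/dL
CrCl = (140 − 58) × 95 / (72 × 3.02) = 7790.0 / 217.44 ≈ 35.8 mL/min
CrCl ≈ 36 mL/min → bracket 15–54 mL/min.
50% of 150 mg = 75 mg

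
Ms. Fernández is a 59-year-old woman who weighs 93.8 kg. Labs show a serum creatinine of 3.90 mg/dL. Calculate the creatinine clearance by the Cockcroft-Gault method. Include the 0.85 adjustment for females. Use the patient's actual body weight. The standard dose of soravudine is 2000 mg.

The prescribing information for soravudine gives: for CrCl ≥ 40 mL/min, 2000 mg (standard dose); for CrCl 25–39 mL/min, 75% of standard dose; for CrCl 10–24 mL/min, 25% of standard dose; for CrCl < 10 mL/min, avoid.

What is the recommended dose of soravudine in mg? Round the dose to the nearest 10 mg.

CrCl = (140 − 59) × 93.8 / (72 × 3.9) × 0.85 = 7597.8 / 280.80 × 0.85 ≈ 23.0 mL/min
CrCl ≈ 23 mL/min → bracket 10–24 mL/min.
25% of 2000 mg = 500 mg

500 mg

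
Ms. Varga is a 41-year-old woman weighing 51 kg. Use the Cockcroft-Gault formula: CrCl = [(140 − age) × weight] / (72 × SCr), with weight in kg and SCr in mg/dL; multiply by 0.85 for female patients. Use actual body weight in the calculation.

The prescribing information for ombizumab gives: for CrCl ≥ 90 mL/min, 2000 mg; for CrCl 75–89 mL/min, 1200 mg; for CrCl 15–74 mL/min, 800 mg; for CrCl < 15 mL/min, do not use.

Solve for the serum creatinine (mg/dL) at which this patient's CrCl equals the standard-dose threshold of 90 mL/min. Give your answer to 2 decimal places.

0.66 mg/dL

Standard dose requires CrCl ≥ 90 mL/min.
Set (140 − 41) × 51 × 0.85 / (72 × SCr) = 90
SCr = (140 − 41) × 51 × 0.85 / (72 × 90) = 0.662 mg/dL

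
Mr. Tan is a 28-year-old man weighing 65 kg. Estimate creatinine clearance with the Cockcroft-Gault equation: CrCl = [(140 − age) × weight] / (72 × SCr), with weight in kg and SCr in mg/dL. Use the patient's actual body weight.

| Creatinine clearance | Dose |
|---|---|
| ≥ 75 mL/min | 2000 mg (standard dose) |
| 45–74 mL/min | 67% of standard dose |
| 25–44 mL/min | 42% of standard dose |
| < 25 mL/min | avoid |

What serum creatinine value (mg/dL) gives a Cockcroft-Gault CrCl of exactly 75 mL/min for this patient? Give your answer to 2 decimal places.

Standard dose requires CrCl ≥ 75 mL/min.
Set (140 − 28) × 65 / (72 × SCr) = 75
SCr = (140 − 28) × 65 / (72 × 75) = 1.348 mg/dL

1.35 mg/dL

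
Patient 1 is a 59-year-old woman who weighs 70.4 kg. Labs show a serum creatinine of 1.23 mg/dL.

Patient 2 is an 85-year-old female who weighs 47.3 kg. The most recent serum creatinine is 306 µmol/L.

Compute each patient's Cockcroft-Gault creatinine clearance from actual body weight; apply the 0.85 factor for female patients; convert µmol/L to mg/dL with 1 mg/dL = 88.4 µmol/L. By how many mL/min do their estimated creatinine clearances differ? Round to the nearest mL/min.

46 mL/min

Patient 1: CrCl = (140 − 59) × 70.4 / (72 × 1.23) × 0.85 = 5702.4 / 88.56 × 0.85 ≈ 54.7 mL/min
Patient 2: SCr = 306 / 88.4 = 3.462 mg/dL
Patient 2: CrCl = (140 − 85) × 47.3 / (72 × 3.462) × 0.85 = 2601.5 / 249.26 × 0.85 ≈ 8.9 mL/min
|54.7 − 8.9| = 45.8 mL/min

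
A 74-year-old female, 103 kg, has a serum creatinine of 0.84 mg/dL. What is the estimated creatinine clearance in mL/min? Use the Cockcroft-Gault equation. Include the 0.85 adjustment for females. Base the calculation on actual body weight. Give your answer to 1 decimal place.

95.5 mL/min

CrCl = (140 − 74) × 103 / (72 × 0.84) × 0.85 = 6798.0 / 60.48 × 0.85 ≈ 95.5 mL/min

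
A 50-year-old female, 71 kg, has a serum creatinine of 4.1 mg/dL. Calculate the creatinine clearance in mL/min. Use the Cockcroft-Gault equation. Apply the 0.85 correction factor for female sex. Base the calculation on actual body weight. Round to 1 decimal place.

CrCl = (140 − 50) × 71 / (72 × 4.1) × 0.85 = 6390.0 / 295.20 × 0.85 ≈ 18.4 mL/min

18.4 mL/min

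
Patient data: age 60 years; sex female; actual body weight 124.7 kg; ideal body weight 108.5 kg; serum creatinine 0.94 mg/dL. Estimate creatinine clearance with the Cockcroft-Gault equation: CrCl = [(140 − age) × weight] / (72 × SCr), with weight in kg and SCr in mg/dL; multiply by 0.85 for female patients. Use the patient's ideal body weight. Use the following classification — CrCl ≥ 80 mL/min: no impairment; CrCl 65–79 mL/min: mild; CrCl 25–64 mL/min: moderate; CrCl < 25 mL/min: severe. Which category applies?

no impairment

CrCl = (140 − 60) × 108.5 / (72 × 0.94) × 0.85 = 8680.0 / 67.68 × 0.85 ≈ 109.0 mL/min
109 mL/min falls in the 'no impairment' range.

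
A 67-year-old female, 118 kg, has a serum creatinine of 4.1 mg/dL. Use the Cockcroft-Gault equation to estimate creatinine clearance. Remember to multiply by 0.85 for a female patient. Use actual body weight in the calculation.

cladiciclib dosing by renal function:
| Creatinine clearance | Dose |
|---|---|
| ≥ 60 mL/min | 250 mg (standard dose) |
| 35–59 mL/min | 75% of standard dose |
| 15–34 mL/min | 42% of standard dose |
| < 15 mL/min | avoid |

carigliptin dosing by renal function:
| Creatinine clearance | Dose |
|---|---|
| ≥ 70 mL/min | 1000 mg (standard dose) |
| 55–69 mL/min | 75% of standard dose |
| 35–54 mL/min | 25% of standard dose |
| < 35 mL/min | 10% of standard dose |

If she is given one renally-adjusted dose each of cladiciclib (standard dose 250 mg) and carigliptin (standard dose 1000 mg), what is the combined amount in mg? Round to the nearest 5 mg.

CrCl = (140 − 67) × 118 / (72 × 4.1) × 0.85 = 8614.0 / 295.20 × 0.85 ≈ 24.8 mL/min
CrCl ≈ 25 mL/min.
cladiciclib: 15–34 mL/min → 42% of 250 mg = 105 mg.
carigliptin: < 35 mL/min → 10% of 1000 mg = 100 mg.
Total = 105 + 100 = 205 mg.

205 mg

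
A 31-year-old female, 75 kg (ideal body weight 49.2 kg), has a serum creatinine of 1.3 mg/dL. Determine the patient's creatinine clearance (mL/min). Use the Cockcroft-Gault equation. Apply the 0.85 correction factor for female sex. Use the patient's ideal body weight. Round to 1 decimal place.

48.7 mL/min

CrCl = (140 − 31) × 49.2 / (72 × 1.3) × 0.85 = 5362.8 / 93.60 × 0.85 ≈ 48.7 mL/min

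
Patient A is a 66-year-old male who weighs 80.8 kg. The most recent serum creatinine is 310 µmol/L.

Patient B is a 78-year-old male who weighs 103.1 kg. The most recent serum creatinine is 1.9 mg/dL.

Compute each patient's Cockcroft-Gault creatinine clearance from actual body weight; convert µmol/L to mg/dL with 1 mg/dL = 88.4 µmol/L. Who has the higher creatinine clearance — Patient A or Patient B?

Patient B

Patient A: SCr = 310 / 88.4 = 3.507 mg/dL
Patient A: CrCl = (140 − 66) × 80.8 / (72 × 3.507) = 5979.2 / 252.50 ≈ 23.7 mL/min
Patient B: CrCl = (140 − 78) × 103.1 / (72 × 1.9) = 6392.2 / 136.80 ≈ 46.7 mL/min
23.7 vs 46.7 mL/min → Patient B is higher.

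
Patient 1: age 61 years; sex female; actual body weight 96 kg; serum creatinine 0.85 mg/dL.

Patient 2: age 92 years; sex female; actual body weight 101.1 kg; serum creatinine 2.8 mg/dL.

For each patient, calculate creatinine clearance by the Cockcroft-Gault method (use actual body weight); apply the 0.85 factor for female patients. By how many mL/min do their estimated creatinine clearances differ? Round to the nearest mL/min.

85 mL/min

Patient 1: CrCl = (140 − 61) × 96 / (72 × 0.85) × 0.85 = 7584.0 / 61.20 × 0.85 ≈ 105.3 mL/min
Patient 2: CrCl = (140 − 92) × 101.1 / (72 × 2.8) × 0.85 = 4852.8 / 201.60 × 0.85 ≈ 20.5 mL/min
|105.3 − 20.5| = 84.8 mL/min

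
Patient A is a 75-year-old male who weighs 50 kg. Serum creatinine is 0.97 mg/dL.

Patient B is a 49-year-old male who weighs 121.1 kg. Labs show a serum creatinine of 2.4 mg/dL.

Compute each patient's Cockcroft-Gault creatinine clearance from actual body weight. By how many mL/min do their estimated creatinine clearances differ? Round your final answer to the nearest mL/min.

17 mL/min

Patient A: CrCl = (140 − 75) × 50 / (72 × 0.97) = 3250.0 / 69.84 ≈ 46.5 mL/min
Patient B: CrCl = (140 − 49) × 121.1 / (72 × 2.4) = 11020.1 / 172.80 ≈ 63.8 mL/min
|46.5 − 63.8| = 17.3 mL/min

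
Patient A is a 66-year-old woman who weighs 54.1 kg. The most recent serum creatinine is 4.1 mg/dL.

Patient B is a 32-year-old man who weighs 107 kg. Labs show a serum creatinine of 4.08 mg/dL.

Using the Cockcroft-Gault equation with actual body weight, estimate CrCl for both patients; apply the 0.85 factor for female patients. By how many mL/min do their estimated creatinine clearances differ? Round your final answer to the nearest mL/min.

28 mL/min

Patient A: CrCl = (140 − 66) × 54.1 / (72 × 4.1) × 0.85 = 4003.4 / 295.20 × 0.85 ≈ 11.5 mL/min
Patient B: CrCl = (140 − 32) × 107 / (72 × 4.08) = 11556.0 / 293.76 ≈ 39.3 mL/min
|11.5 − 39.3| = 27.8 mL/min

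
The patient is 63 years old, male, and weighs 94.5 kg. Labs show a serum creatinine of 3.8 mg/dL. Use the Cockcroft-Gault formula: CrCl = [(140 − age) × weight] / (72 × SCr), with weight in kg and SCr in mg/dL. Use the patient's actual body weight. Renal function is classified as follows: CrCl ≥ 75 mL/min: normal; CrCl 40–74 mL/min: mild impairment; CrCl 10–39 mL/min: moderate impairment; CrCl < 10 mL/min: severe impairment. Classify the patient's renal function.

moderate impairment

CrCl = (140 − 63) × 94.5 / (72 × 3.8) = 7276.5 / 273.60 ≈ 26.6 mL/min
27 mL/min falls in the 'moderate impairment' range.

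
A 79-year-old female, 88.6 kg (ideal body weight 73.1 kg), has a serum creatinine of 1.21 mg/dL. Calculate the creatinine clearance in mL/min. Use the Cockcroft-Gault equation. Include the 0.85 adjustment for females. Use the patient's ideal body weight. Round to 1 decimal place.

43.5 mL/min

CrCl = (140 − 79) × 73.1 / (72 × 1.21) × 0.85 = 4459.1 / 87.12 × 0.85 ≈ 43.5 mL/min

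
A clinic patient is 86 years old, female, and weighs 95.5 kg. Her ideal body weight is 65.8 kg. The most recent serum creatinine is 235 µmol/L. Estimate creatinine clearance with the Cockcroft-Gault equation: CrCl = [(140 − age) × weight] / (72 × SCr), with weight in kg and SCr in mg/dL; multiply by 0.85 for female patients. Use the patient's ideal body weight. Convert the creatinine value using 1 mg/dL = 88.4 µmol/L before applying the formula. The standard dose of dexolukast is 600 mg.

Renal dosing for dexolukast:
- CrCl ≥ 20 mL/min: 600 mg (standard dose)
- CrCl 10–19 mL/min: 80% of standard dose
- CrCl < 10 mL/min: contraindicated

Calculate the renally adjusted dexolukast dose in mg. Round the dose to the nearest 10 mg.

480 mg

SCr = 235 / 88.4 = 2.658 mg/dL
CrCl = (140 − 86) × 65.8 / (72 × 2.658) × 0.85 = 3553.2 / 191.38 × 0.85 ≈ 15.8 mL/min
CrCl ≈ 16 mL/min → bracket 10–19 mL/min.
80% of 600 mg = 480 mg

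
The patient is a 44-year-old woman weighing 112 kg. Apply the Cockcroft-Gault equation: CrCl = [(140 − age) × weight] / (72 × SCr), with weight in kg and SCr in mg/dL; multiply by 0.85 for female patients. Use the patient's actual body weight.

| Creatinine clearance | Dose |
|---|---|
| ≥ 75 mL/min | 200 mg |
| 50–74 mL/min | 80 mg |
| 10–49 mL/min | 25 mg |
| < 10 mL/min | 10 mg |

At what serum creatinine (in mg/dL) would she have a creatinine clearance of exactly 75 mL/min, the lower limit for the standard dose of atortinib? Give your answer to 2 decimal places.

1.69 mg/dL

Standard dose requires CrCl ≥ 75 mL/min.
Set (140 − 44) × 112 × 0.85 / (72 × SCr) = 75
SCr = (140 − 44) × 112 × 0.85 / (72 × 75) = 1.692 mg/dL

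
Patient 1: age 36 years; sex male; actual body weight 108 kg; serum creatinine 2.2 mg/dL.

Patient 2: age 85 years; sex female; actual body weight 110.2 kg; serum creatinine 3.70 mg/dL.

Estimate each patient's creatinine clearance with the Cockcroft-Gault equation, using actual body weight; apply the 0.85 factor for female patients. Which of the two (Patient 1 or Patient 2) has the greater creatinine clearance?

Patient 1

Patient 1: CrCl = (140 − 36) × 108 / (72 × 2.2) = 11232.0 / 158.40 ≈ 70.9 mL/min
Patient 2: CrCl = (140 − 85) × 110.2 / (72 × 3.7) × 0.85 = 6061.0 / 266.40 × 0.85 ≈ 19.3 mL/min
70.9 vs 19.3 mL/min → Patient 1 is higher.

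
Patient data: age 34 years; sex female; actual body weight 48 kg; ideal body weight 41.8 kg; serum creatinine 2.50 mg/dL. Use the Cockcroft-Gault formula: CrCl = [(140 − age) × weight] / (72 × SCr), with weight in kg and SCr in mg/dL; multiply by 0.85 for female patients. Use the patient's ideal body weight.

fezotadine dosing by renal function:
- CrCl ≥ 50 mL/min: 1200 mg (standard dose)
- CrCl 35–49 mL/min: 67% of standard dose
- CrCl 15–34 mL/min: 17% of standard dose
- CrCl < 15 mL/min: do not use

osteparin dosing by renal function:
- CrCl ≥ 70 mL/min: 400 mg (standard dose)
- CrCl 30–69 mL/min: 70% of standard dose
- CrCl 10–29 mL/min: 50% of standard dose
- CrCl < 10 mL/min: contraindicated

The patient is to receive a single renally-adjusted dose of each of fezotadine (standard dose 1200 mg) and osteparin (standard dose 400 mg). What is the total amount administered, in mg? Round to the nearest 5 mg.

CrCl = (140 − 34) × 41.8 / (72 × 2.5) × 0.85 = 4430.8 / 180.00 × 0.85 ≈ 20.9 mL/min
CrCl ≈ 21 mL/min.
fezotadine: 15–34 mL/min → 17% of 1200 mg = 204 mg.
osteparin: 10–29 mL/min → 50% of 400 mg = 200 mg.
Total = 204 + 200 = 404 mg.

405 mg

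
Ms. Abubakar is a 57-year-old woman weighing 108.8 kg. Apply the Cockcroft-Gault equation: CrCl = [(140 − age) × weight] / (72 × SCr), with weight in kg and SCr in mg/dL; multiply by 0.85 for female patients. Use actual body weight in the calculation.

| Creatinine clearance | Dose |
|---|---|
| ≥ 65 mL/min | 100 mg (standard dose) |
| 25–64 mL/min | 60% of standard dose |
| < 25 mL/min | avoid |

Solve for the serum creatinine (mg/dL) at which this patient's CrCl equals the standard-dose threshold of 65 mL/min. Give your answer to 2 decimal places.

1.64 mg/dL

Standard dose requires CrCl ≥ 65 mL/min.
Set (140 − 57) × 108.8 × 0.85 / (72 × SCr) = 65
SCr = (140 − 57) × 108.8 × 0.85 / (72 × 65) = 1.640 mg/dL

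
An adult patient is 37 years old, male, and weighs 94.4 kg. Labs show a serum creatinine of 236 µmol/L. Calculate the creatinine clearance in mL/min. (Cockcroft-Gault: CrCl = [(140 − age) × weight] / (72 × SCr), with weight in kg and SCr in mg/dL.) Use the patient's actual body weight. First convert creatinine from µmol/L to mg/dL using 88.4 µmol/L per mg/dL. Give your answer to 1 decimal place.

SCr = 236 / 88.4 = 2.67 mg/dL
CrCl = (140 − 37) × 94.4 / (72 × 2.67) = 9723.2 / 192.24 ≈ 50.6 mL/min

50.6 mL/min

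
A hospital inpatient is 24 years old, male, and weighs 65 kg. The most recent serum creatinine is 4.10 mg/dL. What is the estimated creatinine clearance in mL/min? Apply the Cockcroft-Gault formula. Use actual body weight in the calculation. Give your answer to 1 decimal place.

25.5 mL/min

CrCl = (140 − 24) × 65 / (72 × 4.1) = 7540.0 / 295.20 ≈ 25.5 mL/min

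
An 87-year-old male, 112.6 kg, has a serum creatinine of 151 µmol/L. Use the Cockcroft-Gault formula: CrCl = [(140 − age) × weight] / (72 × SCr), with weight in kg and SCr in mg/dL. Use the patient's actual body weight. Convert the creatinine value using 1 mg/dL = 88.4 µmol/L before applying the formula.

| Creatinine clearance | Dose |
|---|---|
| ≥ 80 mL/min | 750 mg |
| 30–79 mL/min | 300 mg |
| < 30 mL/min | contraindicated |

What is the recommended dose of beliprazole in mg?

SCr = 151 / 88.4 = 1.708 mg/dL
CrCl = (140 − 87) × 112.6 / (72 × 1.708) = 5967.8 / 122.98 ≈ 48.5 mL/min
CrCl ≈ 49 mL/min → bracket 30–79 mL/min.
Dose for this bracket: 300 mg.

300 mg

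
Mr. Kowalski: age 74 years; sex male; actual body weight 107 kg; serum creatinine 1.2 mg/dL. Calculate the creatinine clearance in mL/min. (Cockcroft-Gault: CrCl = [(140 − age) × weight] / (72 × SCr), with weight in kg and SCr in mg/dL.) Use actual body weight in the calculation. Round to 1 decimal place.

81.7 mL/min

CrCl = (140 − 74) × 107 / (72 × 1.2) = 7062.0 / 86.40 ≈ 81.7 mL/min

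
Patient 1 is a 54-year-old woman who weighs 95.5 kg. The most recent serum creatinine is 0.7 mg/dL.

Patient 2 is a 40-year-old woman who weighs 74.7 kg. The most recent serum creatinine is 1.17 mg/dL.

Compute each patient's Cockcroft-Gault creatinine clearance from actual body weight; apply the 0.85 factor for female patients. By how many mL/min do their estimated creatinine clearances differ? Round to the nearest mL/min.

63 mL/min

Patient 1: CrCl = (140 − 54) × 95.5 / (72 × 0.7) × 0.85 = 8213.0 / 50.40 × 0.85 ≈ 138.5 mL/min
Patient 2: CrCl = (140 − 40) × 74.7 / (72 × 1.17) × 0.85 = 7470.0 / 84.24 × 0.85 ≈ 75.4 mL/min
|138.5 − 75.4| = 63.1 mL/min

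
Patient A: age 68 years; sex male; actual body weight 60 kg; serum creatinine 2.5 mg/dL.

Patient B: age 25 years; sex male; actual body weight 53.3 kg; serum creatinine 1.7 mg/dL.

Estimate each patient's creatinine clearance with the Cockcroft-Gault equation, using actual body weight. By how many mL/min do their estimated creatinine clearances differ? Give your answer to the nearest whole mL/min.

Patient A: CrCl = (140 − 68) × 60 / (72 × 2.5) = 4320.0 / 180.00 ≈ 24.0 mL/min
Patient B: CrCl = (140 − 25) × 53.3 / (72 × 1.7) = 6129.5 / 122.40 ≈ 50.1 mL/min
|24.0 − 50.1| = 26.1 mL/min

26 mL/min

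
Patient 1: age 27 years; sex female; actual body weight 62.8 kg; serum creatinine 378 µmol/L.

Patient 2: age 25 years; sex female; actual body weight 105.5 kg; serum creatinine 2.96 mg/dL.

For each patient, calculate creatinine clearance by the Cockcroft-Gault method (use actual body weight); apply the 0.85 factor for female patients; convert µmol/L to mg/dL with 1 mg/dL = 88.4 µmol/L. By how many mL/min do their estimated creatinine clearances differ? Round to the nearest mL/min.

29 mL/min

Patient 1: SCr = 378 / 88.4 = 4.276 mg/dL
Patient 1: CrCl = (140 − 27) × 62.8 / (72 × 4.276) × 0.85 = 7096.4 / 307.87 × 0.85 ≈ 19.6 mL/min
Patient 2: CrCl = (140 − 25) × 105.5 / (72 × 2.96) × 0.85 = 12132.5 / 213.12 × 0.85 ≈ 48.4 mL/min
|19.6 − 48.4| = 28.8 mL/min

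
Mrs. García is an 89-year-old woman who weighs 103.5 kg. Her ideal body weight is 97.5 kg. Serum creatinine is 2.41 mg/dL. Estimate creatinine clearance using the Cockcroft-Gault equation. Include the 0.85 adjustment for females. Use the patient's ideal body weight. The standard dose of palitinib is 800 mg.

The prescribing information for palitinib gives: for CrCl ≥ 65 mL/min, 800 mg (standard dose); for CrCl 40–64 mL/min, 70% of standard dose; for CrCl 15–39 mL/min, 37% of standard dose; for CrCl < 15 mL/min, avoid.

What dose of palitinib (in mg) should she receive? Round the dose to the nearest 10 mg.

CrCl = (140 − 89) × 97.5 / (72 × 2.41) × 0.85 = 4972.5 / 173.52 × 0.85 ≈ 24.4 mL/min
CrCl ≈ 24 mL/min → bracket 15–39 mL/min.
37% of 800 mg = 296 mg → 300 mg

300 mg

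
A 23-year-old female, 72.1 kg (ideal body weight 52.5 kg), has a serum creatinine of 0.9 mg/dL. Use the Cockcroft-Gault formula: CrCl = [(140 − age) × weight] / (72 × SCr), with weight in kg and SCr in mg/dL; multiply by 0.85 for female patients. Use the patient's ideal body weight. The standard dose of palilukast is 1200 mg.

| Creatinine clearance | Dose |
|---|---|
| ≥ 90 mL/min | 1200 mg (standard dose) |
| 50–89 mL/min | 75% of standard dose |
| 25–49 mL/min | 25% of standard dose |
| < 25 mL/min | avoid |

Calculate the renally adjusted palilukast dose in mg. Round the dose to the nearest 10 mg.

900 mg

CrCl = (140 − 23) × 52.5 / (72 × 0.9) × 0.85 = 6142.5 / 64.80 × 0.85 ≈ 80.6 mL/min
CrCl ≈ 81 mL/min → bracket 50–89 mL/min.
75% of 1200 mg = 900 mg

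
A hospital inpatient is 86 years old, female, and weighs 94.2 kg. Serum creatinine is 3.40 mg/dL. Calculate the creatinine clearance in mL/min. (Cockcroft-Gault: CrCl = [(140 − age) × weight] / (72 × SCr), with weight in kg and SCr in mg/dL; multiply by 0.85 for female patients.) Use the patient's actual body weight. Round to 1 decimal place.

CrCl = (140 − 86) × 94.2 / (72 × 3.4) × 0.85 = 5086.8 / 244.80 × 0.85 ≈ 17.7 mL/min

17.7 mL/min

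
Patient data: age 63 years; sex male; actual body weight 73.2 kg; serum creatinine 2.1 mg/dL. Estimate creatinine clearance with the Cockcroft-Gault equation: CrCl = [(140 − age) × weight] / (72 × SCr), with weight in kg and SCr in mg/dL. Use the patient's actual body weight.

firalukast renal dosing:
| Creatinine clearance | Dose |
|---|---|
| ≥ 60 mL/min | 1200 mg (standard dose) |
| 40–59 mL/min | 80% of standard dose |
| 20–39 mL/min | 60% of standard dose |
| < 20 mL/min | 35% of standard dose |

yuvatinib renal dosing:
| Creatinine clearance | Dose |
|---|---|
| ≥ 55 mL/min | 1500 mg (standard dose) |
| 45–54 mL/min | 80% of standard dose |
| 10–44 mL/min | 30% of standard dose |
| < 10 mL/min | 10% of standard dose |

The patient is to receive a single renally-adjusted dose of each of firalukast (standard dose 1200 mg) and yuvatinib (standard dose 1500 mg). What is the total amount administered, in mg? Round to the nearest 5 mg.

1170 mg

CrCl = (140 − 63) × 73.2 / (72 × 2.1) = 5636.4 / 151.20 ≈ 37.3 mL/min
CrCl ≈ 37 mL/min.
firalukast: 20–39 mL/min → 60% of 1200 mg = 720 mg.
yuvatinib: 10–44 mL/min → 30% of 1500 mg = 450 mg.
Total = 720 + 450 = 1170 mg.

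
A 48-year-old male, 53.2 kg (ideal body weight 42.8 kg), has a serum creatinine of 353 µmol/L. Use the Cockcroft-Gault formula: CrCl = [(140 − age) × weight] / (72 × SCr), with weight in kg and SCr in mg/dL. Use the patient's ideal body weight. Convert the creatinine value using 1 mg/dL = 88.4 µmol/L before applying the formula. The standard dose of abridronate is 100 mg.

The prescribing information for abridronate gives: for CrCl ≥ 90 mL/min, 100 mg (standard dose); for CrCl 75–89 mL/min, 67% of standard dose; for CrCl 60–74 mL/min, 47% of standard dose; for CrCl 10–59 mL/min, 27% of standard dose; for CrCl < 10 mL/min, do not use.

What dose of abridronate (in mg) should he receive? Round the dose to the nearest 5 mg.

SCr = 353 / 88.4 = 3.993 mg/dL
CrCl = (140 − 48) × 42.8 / (72 × 3.993) = 3937.6 / 287.50 ≈ 13.7 mL/min
CrCl ≈ 14 mL/min → bracket 10–59 mL/min.
27% of 100 mg = 27 mg → 25 mg

25 mg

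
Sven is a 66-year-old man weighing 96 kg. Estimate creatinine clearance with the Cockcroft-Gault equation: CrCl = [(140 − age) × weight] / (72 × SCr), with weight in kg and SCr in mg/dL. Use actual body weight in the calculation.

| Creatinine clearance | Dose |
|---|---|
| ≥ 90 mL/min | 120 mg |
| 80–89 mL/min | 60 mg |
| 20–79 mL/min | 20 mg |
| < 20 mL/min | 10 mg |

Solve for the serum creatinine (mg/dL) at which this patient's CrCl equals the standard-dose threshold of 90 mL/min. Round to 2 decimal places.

Standard dose requires CrCl ≥ 90 mL/min.
Set (140 − 66) × 96 / (72 × SCr) = 90
SCr = (140 − 66) × 96 / (72 × 90) = 1.096 mg/dL

1.10 mg/dL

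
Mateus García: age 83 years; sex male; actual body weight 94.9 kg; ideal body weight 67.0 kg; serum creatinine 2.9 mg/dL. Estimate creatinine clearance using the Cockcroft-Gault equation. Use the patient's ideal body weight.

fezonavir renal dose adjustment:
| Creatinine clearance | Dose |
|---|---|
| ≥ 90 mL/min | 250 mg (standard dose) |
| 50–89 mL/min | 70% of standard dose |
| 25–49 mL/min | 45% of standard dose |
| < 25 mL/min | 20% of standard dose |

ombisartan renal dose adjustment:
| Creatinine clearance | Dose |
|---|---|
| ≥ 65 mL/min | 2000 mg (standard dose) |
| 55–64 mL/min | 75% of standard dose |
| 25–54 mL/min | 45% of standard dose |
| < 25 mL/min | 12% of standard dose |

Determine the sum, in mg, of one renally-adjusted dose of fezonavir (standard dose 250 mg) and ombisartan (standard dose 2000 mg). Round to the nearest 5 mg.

CrCl = (140 − 83) × 67 / (72 × 2.9) = 3819.0 / 208.80 ≈ 18.3 mL/min
CrCl ≈ 18 mL/min.
fezonavir: < 25 mL/min → 20% of 250 mg = 50 mg.
ombisartan: < 25 mL/min → 12% of 2000 mg = 240 mg.
Total = 50 + 240 = 290 mg.

290 mg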